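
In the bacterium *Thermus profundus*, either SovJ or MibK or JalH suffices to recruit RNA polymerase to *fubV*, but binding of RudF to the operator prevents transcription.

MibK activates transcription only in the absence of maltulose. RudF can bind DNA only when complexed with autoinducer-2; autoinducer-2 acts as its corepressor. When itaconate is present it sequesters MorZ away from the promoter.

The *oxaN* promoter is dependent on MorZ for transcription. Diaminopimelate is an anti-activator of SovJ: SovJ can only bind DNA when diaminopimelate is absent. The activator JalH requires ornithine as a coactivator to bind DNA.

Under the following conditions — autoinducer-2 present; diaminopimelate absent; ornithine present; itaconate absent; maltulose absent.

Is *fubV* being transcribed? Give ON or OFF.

OFF

Diaminopimelate is absent, so SovJ is active.
Autoinducer-2 is present, so RudF is active.
Maltulose is absent, so MibK is active.
Ornithine is present, so JalH is active.
With repressor RudF bound, *fubV* is not transcribed.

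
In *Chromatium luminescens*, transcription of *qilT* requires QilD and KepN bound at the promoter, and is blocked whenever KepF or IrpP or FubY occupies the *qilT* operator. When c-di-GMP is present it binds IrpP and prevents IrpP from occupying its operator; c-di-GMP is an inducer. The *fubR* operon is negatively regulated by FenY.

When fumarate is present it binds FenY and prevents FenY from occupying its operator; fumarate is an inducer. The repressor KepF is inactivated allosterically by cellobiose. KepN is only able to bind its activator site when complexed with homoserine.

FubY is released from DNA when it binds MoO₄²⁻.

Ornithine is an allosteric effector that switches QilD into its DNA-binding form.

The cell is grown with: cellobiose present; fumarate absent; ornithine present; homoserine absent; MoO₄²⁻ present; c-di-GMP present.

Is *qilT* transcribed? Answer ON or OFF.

OFF

Cellobiose is present, so KepF is inactive.
c-di-GMP is present, so IrpP is inactive.
Ornithine is present, so QilD is active.
MoO₄²⁻ is present, so FubY is inactive.
Homoserine is absent, so KepN is inactive.
Required activator KepN is absent, so *qilT* is not transcribed.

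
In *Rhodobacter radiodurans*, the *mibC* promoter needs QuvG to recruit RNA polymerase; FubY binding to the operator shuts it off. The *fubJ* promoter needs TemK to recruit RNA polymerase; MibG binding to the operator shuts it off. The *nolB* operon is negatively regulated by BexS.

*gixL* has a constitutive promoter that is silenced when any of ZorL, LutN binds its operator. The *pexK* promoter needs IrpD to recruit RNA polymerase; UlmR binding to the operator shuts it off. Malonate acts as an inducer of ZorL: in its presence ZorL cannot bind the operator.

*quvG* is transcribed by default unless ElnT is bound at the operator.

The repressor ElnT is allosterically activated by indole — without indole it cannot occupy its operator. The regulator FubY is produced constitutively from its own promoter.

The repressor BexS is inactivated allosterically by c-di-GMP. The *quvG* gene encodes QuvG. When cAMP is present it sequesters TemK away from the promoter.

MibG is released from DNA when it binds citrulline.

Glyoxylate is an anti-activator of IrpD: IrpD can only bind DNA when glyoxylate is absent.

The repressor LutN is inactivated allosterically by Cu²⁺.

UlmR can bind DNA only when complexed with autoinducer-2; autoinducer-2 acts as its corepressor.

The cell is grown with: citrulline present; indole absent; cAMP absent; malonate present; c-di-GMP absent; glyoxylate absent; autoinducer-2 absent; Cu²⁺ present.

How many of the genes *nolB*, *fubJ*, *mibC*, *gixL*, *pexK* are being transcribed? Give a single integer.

3

c-di-GMP is absent, so BexS is active.
With repressor BexS bound, *nolB* is not transcribed.
→ *nolB* is OFF.
Citrulline is present, so MibG is inactive.
cAMP is absent, so TemK is active.
No repressor is bound and TemK is active, so *fubJ* is transcribed.
→ *fubJ* is ON.
Indole is absent, so ElnT is inactive.
With no repressor bound, *quvG* is transcribed.
So QuvG is produced and active.
FubY is produced constitutively and is active.
With repressor FubY bound, *mibC* is not transcribed.
→ *mibC* is OFF.
Malonate is present, so ZorL is inactive.
Cu²⁺ is present, so LutN is inactive.
With no repressor bound, *gixL* is transcribed.
→ *gixL* is ON.
Glyoxylate is absent, so IrpD is active.
Autoinducer-2 is absent, so UlmR is inactive.
No repressor is bound and IrpD is active, so *pexK* is transcribed.
→ *pexK* is ON.
3 of the 5 genes are transcribed.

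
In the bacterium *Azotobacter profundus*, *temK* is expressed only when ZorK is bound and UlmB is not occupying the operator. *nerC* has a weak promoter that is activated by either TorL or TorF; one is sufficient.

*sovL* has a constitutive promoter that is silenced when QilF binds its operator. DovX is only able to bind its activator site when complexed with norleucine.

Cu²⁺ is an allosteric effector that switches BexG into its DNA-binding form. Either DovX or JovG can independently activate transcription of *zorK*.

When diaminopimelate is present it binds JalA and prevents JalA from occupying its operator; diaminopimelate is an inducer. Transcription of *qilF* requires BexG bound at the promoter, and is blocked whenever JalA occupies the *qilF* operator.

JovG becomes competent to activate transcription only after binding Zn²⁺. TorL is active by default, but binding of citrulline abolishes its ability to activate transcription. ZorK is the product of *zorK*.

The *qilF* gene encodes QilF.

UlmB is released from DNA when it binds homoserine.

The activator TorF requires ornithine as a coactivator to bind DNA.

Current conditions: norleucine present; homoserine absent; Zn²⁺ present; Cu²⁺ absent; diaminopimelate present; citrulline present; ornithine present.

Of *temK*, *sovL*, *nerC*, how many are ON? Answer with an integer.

2

Homoserine is absent, so UlmB is active.
Norleucine is present, so DovX is active.
Zn²⁺ is present, so JovG is active.
Activator DovX is present, so *zorK* is transcribed.
So ZorK is produced and active.
With repressor UlmB bound, *temK* is not transcribed.
→ *temK* is OFF.
Diaminopimelate is present, so JalA is inactive.
Cu²⁺ is absent, so BexG is inactive.
Required activator BexG is absent, so *qilF* is not transcribed.
So QilF is not produced.
With no repressor bound, *sovL* is transcribed.
→ *sovL* is ON.
Citrulline is present, so TorL is inactive.
Ornithine is present, so TorF is active.
Activator TorF is present, so *nerC* is transcribed.
→ *nerC* is ON.
2 of the 3 genes are transcribed.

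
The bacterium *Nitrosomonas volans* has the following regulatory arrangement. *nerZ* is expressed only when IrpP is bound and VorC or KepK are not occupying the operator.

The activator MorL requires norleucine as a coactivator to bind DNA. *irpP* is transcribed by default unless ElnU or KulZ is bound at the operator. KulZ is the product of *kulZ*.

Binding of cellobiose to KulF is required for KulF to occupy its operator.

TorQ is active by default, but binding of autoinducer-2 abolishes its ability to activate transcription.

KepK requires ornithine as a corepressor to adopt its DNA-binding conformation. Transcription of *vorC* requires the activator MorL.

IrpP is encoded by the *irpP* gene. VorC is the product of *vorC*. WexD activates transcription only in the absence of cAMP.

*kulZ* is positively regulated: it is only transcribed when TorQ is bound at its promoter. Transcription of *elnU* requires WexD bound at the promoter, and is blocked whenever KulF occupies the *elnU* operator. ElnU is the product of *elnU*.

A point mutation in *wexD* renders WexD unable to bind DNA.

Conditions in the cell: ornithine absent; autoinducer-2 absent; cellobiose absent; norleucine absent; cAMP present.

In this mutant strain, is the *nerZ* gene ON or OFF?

Norleucine is absent, so MorL is inactive.
Required activator MorL is absent, so *vorC* is not transcribed.
So VorC is not produced.
Cellobiose is absent, so KulF is inactive.
WexD is non-functional in this strain, so it has no effect.
Required activator WexD is absent, so *elnU* is not transcribed.
So ElnU is not produced.
Autoinducer-2 is absent, so TorQ is active.
No repressor is bound and TorQ is active, so *kulZ* is transcribed.
So KulZ is produced and active.
With repressor KulZ bound, *irpP* is not transcribed.
So IrpP is not produced.
Ornithine is absent, so KepK is inactive.
Required activator IrpP is absent, so *nerZ* is not transcribed.

OFF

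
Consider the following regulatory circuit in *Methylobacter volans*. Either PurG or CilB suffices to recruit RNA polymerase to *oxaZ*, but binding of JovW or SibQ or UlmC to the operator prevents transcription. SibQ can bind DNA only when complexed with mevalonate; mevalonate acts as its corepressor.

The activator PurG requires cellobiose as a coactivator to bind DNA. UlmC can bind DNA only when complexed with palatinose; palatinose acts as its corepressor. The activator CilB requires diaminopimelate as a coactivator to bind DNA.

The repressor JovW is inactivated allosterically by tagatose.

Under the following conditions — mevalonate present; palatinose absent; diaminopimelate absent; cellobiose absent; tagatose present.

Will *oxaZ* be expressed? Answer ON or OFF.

Tagatose is present, so JovW is inactive.
Cellobiose is absent, so PurG is inactive.
Mevalonate is present, so SibQ is active.
Palatinose is absent, so UlmC is inactive.
Diaminopimelate is absent, so CilB is inactive.
With repressor SibQ bound, *oxaZ* is not transcribed.

OFF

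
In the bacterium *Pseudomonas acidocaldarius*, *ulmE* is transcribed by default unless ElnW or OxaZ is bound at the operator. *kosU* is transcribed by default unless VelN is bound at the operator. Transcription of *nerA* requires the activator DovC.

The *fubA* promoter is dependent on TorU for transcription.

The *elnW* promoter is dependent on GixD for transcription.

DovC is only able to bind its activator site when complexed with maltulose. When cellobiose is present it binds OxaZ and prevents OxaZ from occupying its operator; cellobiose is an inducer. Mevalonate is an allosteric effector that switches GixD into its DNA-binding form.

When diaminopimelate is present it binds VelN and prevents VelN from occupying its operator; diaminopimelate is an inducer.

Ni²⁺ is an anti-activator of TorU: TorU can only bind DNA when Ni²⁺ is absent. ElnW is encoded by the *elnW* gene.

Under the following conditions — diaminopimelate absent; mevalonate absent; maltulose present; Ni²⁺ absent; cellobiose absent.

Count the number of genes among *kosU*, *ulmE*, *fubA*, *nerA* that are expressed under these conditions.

2

Diaminopimelate is absent, so VelN is active.
With repressor VelN bound, *kosU* is not transcribed.
→ *kosU* is OFF.
Mevalonate is absent, so GixD is inactive.
Required activator GixD is absent, so *elnW* is not transcribed.
So ElnW is not produced.
Cellobiose is absent, so OxaZ is active.
With repressor OxaZ bound, *ulmE* is not transcribed.
→ *ulmE* is OFF.
Ni²⁺ is absent, so TorU is active.
No repressor is bound and TorU is active, so *fubA* is transcribed.
→ *fubA* is ON.
Maltulose is present, so DovC is active.
No repressor is bound and DovC is active, so *nerA* is transcribed.
→ *nerA* is ON.
2 of the 4 genes are transcribed.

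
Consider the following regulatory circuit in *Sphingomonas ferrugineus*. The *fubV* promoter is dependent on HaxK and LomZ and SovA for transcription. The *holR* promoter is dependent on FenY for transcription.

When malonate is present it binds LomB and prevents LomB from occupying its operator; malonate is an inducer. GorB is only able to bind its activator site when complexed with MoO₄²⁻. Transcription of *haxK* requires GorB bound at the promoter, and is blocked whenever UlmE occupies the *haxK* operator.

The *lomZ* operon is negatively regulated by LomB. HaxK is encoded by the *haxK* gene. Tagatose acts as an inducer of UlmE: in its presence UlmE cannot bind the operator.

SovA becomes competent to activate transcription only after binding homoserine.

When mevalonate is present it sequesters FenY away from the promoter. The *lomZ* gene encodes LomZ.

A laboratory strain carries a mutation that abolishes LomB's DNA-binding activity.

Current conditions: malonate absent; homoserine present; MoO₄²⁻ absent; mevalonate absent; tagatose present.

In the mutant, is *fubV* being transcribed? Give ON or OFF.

Tagatose is present, so UlmE is inactive.
MoO₄²⁻ is absent, so GorB is inactive.
Required activator GorB is absent, so *haxK* is not transcribed.
So HaxK is not produced.
LomB is non-functional in this strain, so it has no effect.
With no repressor bound, *lomZ* is transcribed.
So LomZ is produced and active.
Homoserine is present, so SovA is active.
Required activator HaxK is absent, so *fubV* is not transcribed.

OFF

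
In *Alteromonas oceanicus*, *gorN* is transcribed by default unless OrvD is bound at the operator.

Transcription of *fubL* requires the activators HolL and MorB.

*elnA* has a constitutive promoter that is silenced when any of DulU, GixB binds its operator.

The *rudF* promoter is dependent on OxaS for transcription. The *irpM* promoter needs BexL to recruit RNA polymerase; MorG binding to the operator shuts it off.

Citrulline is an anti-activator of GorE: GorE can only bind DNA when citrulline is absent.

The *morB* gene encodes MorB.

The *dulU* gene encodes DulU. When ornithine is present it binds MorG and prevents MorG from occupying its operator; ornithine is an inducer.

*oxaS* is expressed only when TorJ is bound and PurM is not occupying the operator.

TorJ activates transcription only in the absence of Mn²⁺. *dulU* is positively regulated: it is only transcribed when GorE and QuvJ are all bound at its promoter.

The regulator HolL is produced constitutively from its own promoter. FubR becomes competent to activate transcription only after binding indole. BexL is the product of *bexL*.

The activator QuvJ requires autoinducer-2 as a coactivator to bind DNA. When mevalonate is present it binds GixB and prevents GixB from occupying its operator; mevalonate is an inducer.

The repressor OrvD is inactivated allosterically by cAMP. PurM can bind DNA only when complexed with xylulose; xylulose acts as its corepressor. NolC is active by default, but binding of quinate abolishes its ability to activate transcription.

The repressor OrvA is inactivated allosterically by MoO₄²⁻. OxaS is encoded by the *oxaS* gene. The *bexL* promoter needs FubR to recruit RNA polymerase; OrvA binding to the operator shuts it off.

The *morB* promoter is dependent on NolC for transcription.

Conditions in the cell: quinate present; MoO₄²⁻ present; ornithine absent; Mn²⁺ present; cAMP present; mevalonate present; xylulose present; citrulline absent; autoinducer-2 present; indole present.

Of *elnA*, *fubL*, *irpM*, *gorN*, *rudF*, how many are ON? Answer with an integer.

1

Citrulline is absent, so GorE is active.
Autoinducer-2 is present, so QuvJ is active.
No repressor is bound and GorE and QuvJ are active, so *dulU* is transcribed.
So DulU is produced and active.
Mevalonate is present, so GixB is inactive.
With repressor DulU bound, *elnA* is not transcribed.
→ *elnA* is OFF.
HolL is produced constitutively and is active.
Quinate is present, so NolC is inactive.
Required activator NolC is absent, so *morB* is not transcribed.
So MorB is not produced.
Required activator MorB is absent, so *fubL* is not transcribed.
→ *fubL* is OFF.
MoO₄²⁻ is present, so OrvA is inactive.
Indole is present, so FubR is active.
No repressor is bound and FubR is active, so *bexL* is transcribed.
So BexL is produced and active.
Ornithine is absent, so MorG is active.
With repressor MorG bound, *irpM* is not transcribed.
→ *irpM* is OFF.
cAMP is present, so OrvD is inactive.
With no repressor bound, *gorN* is transcribed.
→ *gorN* is ON.
Xylulose is present, so PurM is active.
Mn²⁺ is present, so TorJ is inactive.
With repressor PurM bound, *oxaS* is not transcribed.
So OxaS is not produced.
Required activator OxaS is absent, so *rudF* is not transcribed.
→ *rudF* is OFF.
1 of the 5 genes is transcribed.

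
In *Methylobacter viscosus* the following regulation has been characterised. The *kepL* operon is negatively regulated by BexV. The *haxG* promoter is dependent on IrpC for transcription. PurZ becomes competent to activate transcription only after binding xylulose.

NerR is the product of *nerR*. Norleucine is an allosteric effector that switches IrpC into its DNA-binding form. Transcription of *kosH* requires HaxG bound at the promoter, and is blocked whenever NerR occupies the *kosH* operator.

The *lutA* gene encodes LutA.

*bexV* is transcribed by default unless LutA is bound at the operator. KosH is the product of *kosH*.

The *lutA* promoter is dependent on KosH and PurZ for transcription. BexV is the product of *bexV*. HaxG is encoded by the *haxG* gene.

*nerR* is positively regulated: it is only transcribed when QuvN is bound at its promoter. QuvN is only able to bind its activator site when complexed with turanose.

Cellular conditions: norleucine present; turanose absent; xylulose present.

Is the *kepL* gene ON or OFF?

ON

Norleucine is present, so IrpC is active.
No repressor is bound and IrpC is active, so *haxG* is transcribed.
So HaxG is produced and active.
Turanose is absent, so QuvN is inactive.
Required activator QuvN is absent, so *nerR* is not transcribed.
So NerR is not produced.
No repressor is bound and HaxG is active, so *kosH* is transcribed.
So KosH is produced and active.
Xylulose is present, so PurZ is active.
No repressor is bound and KosH and PurZ are active, so *lutA* is transcribed.
So LutA is produced and active.
With repressor LutA bound, *bexV* is not transcribed.
So BexV is not produced.
With no repressor bound, *kepL* is transcribed.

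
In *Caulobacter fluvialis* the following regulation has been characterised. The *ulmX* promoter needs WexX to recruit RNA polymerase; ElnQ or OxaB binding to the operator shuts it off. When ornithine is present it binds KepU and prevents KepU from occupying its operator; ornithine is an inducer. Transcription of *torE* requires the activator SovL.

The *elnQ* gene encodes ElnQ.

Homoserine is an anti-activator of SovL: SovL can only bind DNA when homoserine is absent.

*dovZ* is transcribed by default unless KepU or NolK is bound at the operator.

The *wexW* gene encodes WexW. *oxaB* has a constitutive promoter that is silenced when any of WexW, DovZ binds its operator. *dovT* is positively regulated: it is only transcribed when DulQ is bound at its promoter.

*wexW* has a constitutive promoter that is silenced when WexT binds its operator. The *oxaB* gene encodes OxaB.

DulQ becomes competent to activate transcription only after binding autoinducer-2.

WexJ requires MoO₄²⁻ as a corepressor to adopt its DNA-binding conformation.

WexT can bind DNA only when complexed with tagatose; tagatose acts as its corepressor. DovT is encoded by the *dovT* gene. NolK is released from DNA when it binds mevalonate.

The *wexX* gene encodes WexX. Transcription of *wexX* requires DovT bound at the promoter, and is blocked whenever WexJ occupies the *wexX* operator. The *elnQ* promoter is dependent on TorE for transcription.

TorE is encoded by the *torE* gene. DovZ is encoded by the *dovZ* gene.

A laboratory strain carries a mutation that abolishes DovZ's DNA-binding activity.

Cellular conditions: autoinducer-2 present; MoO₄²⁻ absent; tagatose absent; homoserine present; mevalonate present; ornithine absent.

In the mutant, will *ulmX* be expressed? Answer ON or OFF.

Homoserine is present, so SovL is inactive.
Required activator SovL is absent, so *torE* is not transcribed.
So TorE is not produced.
Required activator TorE is absent, so *elnQ* is not transcribed.
So ElnQ is not produced.
MoO₄²⁻ is absent, so WexJ is inactive.
Autoinducer-2 is present, so DulQ is active.
No repressor is bound and DulQ is active, so *dovT* is transcribed.
So DovT is produced and active.
No repressor is bound and DovT is active, so *wexX* is transcribed.
So WexX is produced and active.
Tagatose is absent, so WexT is inactive.
With no repressor bound, *wexW* is transcribed.
So WexW is produced and active.
DovZ is non-functional in this strain, so it has no effect.
With repressor WexW bound, *oxaB* is not transcribed.
So OxaB is not produced.
No repressor is bound and WexX is active, so *ulmX* is transcribed.

ON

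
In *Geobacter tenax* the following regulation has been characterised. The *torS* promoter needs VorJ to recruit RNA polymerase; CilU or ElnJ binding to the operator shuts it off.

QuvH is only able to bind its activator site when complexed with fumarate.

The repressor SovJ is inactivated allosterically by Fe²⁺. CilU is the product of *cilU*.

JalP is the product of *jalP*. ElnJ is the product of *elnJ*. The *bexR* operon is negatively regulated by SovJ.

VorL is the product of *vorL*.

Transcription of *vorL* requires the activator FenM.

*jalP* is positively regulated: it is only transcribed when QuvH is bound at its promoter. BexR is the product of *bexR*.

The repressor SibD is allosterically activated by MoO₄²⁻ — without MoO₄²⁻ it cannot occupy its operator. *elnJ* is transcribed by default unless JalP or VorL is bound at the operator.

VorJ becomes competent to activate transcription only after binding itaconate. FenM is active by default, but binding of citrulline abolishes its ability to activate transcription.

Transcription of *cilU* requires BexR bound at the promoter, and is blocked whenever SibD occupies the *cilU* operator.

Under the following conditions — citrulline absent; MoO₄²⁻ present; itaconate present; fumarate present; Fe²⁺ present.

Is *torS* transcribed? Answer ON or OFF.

ON

MoO₄²⁻ is present, so SibD is active.
Fe²⁺ is present, so SovJ is inactive.
With no repressor bound, *bexR* is transcribed.
So BexR is produced and active.
With repressor SibD bound, *cilU* is not transcribed.
So CilU is not produced.
Fumarate is present, so QuvH is active.
No repressor is bound and QuvH is active, so *jalP* is transcribed.
So JalP is produced and active.
Citrulline is absent, so FenM is active.
No repressor is bound and FenM is active, so *vorL* is transcribed.
So VorL is produced and active.
With repressor JalP bound, *elnJ* is not transcribed.
So ElnJ is not produced.
Itaconate is present, so VorJ is active.
No repressor is bound and VorJ is active, so *torS* is transcribed.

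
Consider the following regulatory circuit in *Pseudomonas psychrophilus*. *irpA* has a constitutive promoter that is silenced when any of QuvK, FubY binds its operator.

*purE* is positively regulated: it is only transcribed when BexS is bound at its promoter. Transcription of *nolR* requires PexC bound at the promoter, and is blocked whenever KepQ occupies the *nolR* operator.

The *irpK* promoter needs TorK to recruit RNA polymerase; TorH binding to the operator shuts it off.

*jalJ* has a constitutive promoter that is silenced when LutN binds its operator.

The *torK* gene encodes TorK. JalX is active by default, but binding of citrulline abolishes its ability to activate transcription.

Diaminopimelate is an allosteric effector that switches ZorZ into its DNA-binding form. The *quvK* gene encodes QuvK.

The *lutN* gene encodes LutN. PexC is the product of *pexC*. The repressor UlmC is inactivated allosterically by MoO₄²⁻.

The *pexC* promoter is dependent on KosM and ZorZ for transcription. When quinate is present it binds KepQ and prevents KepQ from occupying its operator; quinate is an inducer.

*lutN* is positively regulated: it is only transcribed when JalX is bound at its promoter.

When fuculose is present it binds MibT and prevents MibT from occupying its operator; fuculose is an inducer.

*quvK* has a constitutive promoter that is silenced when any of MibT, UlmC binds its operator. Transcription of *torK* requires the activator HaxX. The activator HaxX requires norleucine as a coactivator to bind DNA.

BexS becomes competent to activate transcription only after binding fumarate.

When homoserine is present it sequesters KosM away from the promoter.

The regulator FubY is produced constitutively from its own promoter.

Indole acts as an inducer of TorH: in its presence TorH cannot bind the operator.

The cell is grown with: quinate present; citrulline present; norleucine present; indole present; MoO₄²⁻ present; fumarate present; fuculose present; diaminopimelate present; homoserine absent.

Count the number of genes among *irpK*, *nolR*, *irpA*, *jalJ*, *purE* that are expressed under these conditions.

4

Indole is present, so TorH is inactive.
Norleucine is present, so HaxX is active.
No repressor is bound and HaxX is active, so *torK* is transcribed.
So TorK is produced and active.
No repressor is bound and TorK is active, so *irpK* is transcribed.
→ *irpK* is ON.
Homoserine is absent, so KosM is active.
Diaminopimelate is present, so ZorZ is active.
No repressor is bound and KosM and ZorZ are active, so *pexC* is transcribed.
So PexC is produced and active.
Quinate is present, so KepQ is inactive.
No repressor is bound and PexC is active, so *nolR* is transcribed.
→ *nolR* is ON.
Fuculose is present, so MibT is inactive.
MoO₄²⁻ is present, so UlmC is inactive.
With no repressor bound, *quvK* is transcribed.
So QuvK is produced and active.
FubY is produced constitutively and is active.
With repressor QuvK bound, *irpA* is not transcribed.
→ *irpA* is OFF.
Citrulline is present, so JalX is inactive.
Required activator JalX is absent, so *lutN* is not transcribed.
So LutN is not produced.
With no repressor bound, *jalJ* is transcribed.
→ *jalJ* is ON.
Fumarate is present, so BexS is active.
No repressor is bound and BexS is active, so *purE* is transcribed.
→ *purE* is ON.
4 of the 5 genes are transcribed.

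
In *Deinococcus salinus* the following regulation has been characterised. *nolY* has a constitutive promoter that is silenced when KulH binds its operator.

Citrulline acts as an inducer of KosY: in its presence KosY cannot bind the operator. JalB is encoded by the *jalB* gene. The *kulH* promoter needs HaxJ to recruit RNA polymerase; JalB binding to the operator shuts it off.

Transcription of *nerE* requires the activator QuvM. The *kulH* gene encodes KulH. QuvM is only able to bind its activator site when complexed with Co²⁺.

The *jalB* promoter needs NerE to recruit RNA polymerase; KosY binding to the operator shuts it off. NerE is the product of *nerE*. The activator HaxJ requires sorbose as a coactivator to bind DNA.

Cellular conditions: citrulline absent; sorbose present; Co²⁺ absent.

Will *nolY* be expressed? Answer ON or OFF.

OFF

Co²⁺ is absent, so QuvM is inactive.
Required activator QuvM is absent, so *nerE* is not transcribed.
So NerE is not produced.
Citrulline is absent, so KosY is active.
With repressor KosY bound, *jalB* is not transcribed.
So JalB is not produced.
Sorbose is present, so HaxJ is active.
No repressor is bound and HaxJ is active, so *kulH* is transcribed.
So KulH is produced and active.
With repressor KulH bound, *nolY* is not transcribed.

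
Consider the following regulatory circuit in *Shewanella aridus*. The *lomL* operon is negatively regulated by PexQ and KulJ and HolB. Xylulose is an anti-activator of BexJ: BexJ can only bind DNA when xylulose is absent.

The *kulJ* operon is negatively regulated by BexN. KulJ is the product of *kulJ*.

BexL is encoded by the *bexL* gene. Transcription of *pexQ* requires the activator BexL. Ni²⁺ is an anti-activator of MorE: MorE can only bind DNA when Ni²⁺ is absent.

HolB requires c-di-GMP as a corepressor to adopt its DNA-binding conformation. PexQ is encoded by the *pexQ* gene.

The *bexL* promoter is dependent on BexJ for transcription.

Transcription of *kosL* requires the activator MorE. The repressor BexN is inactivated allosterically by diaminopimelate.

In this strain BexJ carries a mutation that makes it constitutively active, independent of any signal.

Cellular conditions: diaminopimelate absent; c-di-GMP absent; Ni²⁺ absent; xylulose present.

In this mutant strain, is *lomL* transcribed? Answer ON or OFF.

OFF

BexJ is constitutively active in this strain.
No repressor is bound and BexJ is active, so *bexL* is transcribed.
So BexL is produced and active.
No repressor is bound and BexL is active, so *pexQ* is transcribed.
So PexQ is produced and active.
Diaminopimelate is absent, so BexN is active.
With repressor BexN bound, *kulJ* is not transcribed.
So KulJ is not produced.
c-di-GMP is absent, so HolB is inactive.
With repressor PexQ bound, *lomL* is not transcribed.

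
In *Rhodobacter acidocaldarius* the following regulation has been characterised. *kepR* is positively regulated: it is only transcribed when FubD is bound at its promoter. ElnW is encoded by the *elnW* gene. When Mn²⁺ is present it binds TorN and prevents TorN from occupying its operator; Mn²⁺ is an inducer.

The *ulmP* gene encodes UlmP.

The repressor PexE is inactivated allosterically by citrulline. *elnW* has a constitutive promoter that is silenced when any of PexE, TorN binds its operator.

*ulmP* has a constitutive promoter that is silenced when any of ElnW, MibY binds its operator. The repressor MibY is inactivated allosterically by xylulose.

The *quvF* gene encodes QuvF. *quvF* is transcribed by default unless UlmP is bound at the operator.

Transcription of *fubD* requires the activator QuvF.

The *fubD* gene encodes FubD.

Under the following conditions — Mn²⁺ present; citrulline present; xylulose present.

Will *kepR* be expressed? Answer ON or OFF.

ON

Citrulline is present, so PexE is inactive.
Mn²⁺ is present, so TorN is inactive.
With no repressor bound, *elnW* is transcribed.
So ElnW is produced and active.
Xylulose is present, so MibY is inactive.
With repressor ElnW bound, *ulmP* is not transcribed.
So UlmP is not produced.
With no repressor bound, *quvF* is transcribed.
So QuvF is produced and active.
No repressor is bound and QuvF is active, so *fubD* is transcribed.
So FubD is produced and active.
No repressor is bound and FubD is active, so *kepR* is transcribed.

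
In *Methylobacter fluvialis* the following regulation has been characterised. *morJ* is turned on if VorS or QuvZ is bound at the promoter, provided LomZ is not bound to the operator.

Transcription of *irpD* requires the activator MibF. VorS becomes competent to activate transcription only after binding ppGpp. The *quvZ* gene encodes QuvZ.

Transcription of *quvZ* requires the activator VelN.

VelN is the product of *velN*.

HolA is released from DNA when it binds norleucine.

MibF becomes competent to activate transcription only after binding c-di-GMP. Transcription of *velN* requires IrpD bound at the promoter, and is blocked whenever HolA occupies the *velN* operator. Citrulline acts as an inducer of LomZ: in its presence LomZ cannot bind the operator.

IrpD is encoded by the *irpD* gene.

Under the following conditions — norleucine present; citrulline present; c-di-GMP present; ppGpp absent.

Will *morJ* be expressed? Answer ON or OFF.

ON

ppGpp is absent, so VorS is inactive.
Norleucine is present, so HolA is inactive.
c-di-GMP is present, so MibF is active.
No repressor is bound and MibF is active, so *irpD* is transcribed.
So IrpD is produced and active.
No repressor is bound and IrpD is active, so *velN* is transcribed.
So VelN is produced and active.
No repressor is bound and VelN is active, so *quvZ* is transcribed.
So QuvZ is produced and active.
Citrulline is present, so LomZ is inactive.
Activator QuvZ is present, so *morJ* is transcribed.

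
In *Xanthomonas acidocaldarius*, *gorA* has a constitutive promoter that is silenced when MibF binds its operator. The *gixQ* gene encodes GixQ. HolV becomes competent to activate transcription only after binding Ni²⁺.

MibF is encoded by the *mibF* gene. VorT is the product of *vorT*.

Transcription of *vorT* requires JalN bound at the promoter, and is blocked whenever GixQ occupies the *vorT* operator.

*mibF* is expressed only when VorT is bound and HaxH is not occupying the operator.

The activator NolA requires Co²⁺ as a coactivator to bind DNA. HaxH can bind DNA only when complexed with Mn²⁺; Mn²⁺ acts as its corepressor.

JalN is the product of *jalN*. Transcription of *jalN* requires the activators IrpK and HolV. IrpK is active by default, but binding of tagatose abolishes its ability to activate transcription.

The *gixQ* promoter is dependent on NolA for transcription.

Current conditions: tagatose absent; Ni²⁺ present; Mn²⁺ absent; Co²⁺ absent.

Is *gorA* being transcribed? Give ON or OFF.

OFF

Tagatose is absent, so IrpK is active.
Ni²⁺ is present, so HolV is active.
No repressor is bound and IrpK and HolV are active, so *jalN* is transcribed.
So JalN is produced and active.
Co²⁺ is absent, so NolA is inactive.
Required activator NolA is absent, so *gixQ* is not transcribed.
So GixQ is not produced.
No repressor is bound and JalN is active, so *vorT* is transcribed.
So VorT is produced and active.
Mn²⁺ is absent, so HaxH is inactive.
No repressor is bound and VorT is active, so *mibF* is transcribed.
So MibF is produced and active.
With repressor MibF bound, *gorA* is not transcribed.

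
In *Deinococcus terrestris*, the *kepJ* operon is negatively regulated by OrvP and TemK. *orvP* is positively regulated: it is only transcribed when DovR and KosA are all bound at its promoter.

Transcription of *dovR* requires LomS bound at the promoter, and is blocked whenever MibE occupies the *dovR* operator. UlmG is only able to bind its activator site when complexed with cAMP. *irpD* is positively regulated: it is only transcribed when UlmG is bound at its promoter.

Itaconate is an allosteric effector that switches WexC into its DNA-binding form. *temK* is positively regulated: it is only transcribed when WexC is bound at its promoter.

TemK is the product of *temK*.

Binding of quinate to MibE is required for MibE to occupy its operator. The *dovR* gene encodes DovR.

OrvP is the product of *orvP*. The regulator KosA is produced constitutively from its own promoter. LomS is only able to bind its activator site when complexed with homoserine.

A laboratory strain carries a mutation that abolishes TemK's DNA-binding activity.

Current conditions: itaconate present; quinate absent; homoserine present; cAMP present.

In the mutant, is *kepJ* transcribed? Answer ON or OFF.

OFF

Quinate is absent, so MibE is inactive.
Homoserine is present, so LomS is active.
No repressor is bound and LomS is active, so *dovR* is transcribed.
So DovR is produced and active.
KosA is produced constitutively and is active.
No repressor is bound and DovR and KosA are active, so *orvP* is transcribed.
So OrvP is produced and active.
TemK is non-functional in this strain, so it has no effect.
With repressor OrvP bound, *kepJ* is not transcribed.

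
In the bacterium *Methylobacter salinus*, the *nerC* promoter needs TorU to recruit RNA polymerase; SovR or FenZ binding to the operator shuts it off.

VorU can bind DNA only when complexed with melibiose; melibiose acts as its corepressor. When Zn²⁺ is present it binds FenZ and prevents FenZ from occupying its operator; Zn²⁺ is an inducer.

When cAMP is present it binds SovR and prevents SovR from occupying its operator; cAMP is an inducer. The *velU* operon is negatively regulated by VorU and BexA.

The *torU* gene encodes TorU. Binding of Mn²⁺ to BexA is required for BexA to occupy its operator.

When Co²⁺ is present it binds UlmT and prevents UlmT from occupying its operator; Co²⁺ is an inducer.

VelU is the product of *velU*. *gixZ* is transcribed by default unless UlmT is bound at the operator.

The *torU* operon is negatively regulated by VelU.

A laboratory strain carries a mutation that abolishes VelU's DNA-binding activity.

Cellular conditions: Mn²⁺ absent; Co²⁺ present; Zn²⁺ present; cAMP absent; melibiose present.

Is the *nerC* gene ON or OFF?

OFF

cAMP is absent, so SovR is active.
Zn²⁺ is present, so FenZ is inactive.
VelU is non-functional in this strain, so it has no effect.
With no repressor bound, *torU* is transcribed.
So TorU is produced and active.
With repressor SovR bound, *nerC* is not transcribed.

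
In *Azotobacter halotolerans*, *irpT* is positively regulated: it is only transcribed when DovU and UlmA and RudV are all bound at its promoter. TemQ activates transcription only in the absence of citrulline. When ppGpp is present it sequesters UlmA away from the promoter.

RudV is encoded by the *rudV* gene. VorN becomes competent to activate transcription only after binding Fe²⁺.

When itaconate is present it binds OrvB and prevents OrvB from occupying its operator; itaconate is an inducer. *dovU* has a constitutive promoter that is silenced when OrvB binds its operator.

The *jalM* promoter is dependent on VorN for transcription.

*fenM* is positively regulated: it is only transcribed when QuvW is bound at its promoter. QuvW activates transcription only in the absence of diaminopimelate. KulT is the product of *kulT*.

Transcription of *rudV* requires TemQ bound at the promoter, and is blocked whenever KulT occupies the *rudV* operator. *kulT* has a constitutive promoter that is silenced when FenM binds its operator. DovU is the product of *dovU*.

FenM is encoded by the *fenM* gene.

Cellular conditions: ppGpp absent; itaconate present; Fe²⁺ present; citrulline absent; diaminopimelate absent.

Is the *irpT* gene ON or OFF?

ON

Itaconate is present, so OrvB is inactive.
With no repressor bound, *dovU* is transcribed.
So DovU is produced and active.
ppGpp is absent, so UlmA is active.
Citrulline is absent, so TemQ is active.
Diaminopimelate is absent, so QuvW is active.
No repressor is bound and QuvW is active, so *fenM* is transcribed.
So FenM is produced and active.
With repressor FenM bound, *kulT* is not transcribed.
So KulT is not produced.
No repressor is bound and TemQ is active, so *rudV* is transcribed.
So RudV is produced and active.
No repressor is bound and DovU and UlmA and RudV are active, so *irpT* is transcribed.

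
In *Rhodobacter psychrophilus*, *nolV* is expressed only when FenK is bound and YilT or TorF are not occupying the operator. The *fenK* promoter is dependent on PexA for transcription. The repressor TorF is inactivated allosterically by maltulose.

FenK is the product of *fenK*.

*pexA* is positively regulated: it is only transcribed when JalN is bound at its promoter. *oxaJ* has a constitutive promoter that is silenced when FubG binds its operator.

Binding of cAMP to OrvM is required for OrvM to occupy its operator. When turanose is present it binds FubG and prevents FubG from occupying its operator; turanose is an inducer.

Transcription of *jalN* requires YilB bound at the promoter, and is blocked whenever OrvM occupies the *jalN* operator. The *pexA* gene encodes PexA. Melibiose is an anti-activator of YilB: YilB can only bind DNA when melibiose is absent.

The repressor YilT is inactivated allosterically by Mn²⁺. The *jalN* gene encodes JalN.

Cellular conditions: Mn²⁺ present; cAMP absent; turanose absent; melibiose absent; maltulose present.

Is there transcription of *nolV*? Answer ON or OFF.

ON

Mn²⁺ is present, so YilT is inactive.
Melibiose is absent, so YilB is active.
cAMP is absent, so OrvM is inactive.
No repressor is bound and YilB is active, so *jalN* is transcribed.
So JalN is produced and active.
No repressor is bound and JalN is active, so *pexA* is transcribed.
So PexA is produced and active.
No repressor is bound and PexA is active, so *fenK* is transcribed.
So FenK is produced and active.
Maltulose is present, so TorF is inactive.
No repressor is bound and FenK is active, so *nolV* is transcribed.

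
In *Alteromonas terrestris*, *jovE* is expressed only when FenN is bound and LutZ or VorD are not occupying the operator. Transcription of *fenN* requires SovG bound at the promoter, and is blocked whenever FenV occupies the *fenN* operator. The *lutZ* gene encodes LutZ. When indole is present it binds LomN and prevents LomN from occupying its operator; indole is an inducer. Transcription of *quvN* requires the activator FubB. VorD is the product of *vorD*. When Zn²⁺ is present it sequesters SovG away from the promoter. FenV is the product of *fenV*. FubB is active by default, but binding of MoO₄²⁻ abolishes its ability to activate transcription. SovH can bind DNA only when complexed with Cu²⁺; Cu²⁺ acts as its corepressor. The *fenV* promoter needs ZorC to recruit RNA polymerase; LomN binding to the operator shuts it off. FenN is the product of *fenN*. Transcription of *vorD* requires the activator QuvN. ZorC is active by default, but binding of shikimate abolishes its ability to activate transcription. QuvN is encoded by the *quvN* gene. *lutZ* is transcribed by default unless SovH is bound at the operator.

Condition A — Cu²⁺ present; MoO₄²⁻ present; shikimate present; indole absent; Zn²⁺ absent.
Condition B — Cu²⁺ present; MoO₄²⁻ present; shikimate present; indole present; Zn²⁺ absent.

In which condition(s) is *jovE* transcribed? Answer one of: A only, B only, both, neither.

both

Condition A:
Cu²⁺ is present, so SovH is active.
With repressor SovH bound, *lutZ* is not transcribed.
So LutZ is not produced.
MoO₄²⁻ is present, so FubB is inactive.
Required activator FubB is absent, so *quvN* is not transcribed.
So QuvN is not produced.
Required activator QuvN is absent, so *vorD* is not transcribed.
So VorD is not produced.
Shikimate is present, so ZorC is inactive.
Indole is absent, so LomN is active.
With repressor LomN bound, *fenV* is not transcribed.
So FenV is not produced.
Zn²⁺ is absent, so SovG is active.
No repressor is bound and SovG is active, so *fenN* is transcribed.
So FenN is produced and active.
No repressor is bound and FenN is active, so *jovE* is transcribed.
→ *jovE* is ON in A.
Condition B:
Cu²⁺ is present, so SovH is active.
With repressor SovH bound, *lutZ* is not transcribed.
So LutZ is not produced.
MoO₄²⁻ is present, so FubB is inactive.
Required activator FubB is absent, so *quvN* is not transcribed.
So QuvN is not produced.
Required activator QuvN is absent, so *vorD* is not transcribed.
So VorD is not produced.
Shikimate is present, so ZorC is inactive.
Indole is present, so LomN is inactive.
Required activator ZorC is absent, so *fenV* is not transcribed.
So FenV is not produced.
Zn²⁺ is absent, so SovG is active.
No repressor is bound and SovG is active, so *fenN* is transcribed.
So FenN is produced and active.
No repressor is bound and FenN is active, so *jovE* is transcribed.
→ *jovE* is ON in B.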